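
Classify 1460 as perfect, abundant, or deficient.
abundant

Proper divisors of 1460: sum = 1 + 2 + 4 + 5 + 10 + 20 + 73 + 146 + 292 + 365 + 730 = 1648
Since 1648 > 1460, 1460 is abundant.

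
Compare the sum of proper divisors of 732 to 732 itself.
abundant

Proper divisors of 732: sum = 1 + 2 + 3 + 4 + 6 + 12 + 61 + 122 + 183 + 244 + 366 = 1004
Since 1004 > 732, 732 is abundant.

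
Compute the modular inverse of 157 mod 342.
61

gcd(157, 342) = 1, so the inverse exists.
Extended Euclidean algorithm on (342, 157):
342 = 2 × 157 + 28  ⟹  28 = (1)·342 + (-2)·157
157 = 5 × 28 + 17  ⟹  17 = (-5)·342 + (11)·157
28 = 1 × 17 + 11  ⟹  11 = (6)·342 + (-13)·157
17 = 1 × 11 + 6  ⟹  6 = (-11)·342 + (24)·157
11 = 1 × 6 + 5  ⟹  5 = (17)·342 + (-37)·157
6 = 1 × 5 + 1  ⟹  1 = (-28)·342 + (61)·157
So (61)·157 ≡ 1 (mod 342), i.e. 157^(-1) ≡ 61 (mod 342).
Check: 157 × 61 = 9577 ≡ 1 (mod 342)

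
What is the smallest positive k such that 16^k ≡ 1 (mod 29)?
7

29 is prime, so ord(16) divides φ(29) = 28.
Divisors of 28: 1, 2, 4, 7, 14, 28.
Repeated squaring: 16^1 ≡ 16, 16^2 ≡ 24, 16^4 ≡ 25, 16^8 ≡ 16, 16^16 ≡ 24 (mod 29).
Test 16^d mod 29 for each divisor d in increasing order:
16^1 ≡ 16
16^2 ≡ 24
16^4 ≡ 25
16^7 = 16^4·16^2·16^1 ≡ 1  ← first divisor giving 1
The order is 7.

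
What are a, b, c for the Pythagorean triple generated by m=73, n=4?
(5313, 584, 5345)

Euclid's formula: a = m² - n², b = 2mn, c = m² + n²
m = 73, n = 4
a = 73² - 4² = 5329 - 16 = 5313
b = 2 × 73 × 4 = 584
c = 73² + 4² = 5329 + 16 = 5345
Verification: 5313² + 584² = 28227969 + 341056 = 28569025 = 5345² ✓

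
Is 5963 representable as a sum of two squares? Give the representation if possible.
Not possible

Factorization: 5963 = 67 × 89
By Fermat: n is sum of two squares iff every prime p ≡ 3 (mod 4) appears to even power.
Prime(s) ≡ 3 (mod 4) with odd exponent: [(67, 1)]
Therefore 5963 cannot be expressed as a² + b².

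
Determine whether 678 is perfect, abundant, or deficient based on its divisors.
abundant

Proper divisors of 678: sum = 1 + 2 + 3 + 6 + 113 + 226 + 339 = 690
Since 690 > 678, 678 is abundant.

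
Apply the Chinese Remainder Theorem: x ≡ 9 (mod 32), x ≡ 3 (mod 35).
73

Using Chinese Remainder Theorem:
M = 32 × 35 = 1120
M1 = 35, M2 = 32
y1 = 35^(-1) mod 32 = 11
y2 = 32^(-1) mod 35 = 23
x = (9×35×11 + 3×32×23) mod 1120 = 73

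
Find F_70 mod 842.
465

Matrix identity: Q^n = [[F_(n+1), F_n], [F_n, F_(n-1)]] with Q = [[1,1],[1,0]].
n = 70 = 1000110₂. Square-and-multiply, entries mod 842:
Q^1 = [[1,1],[1,0]]
Q^2 = (Q^1)² = [[2,1],[1,1]]
Q^4 = (Q^2)² = [[5,3],[3,2]]
Q^8 = (Q^4)² = [[34,21],[21,13]]
Q^17 = (Q^8)²·Q = [[58,755],[755,145]]
Q^35 = (Q^17)²·Q = [[8,829],[829,21]]
Q^70 = (Q^35)² = [[233,465],[465,610]]
F_70 mod 842 = Q^70[0][1] = 465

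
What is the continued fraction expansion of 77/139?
[0; 1, 1, 4, 7, 2]

Euclidean algorithm steps:
77 = 0 × 139 + 77
139 = 1 × 77 + 62
77 = 1 × 62 + 15
62 = 4 × 15 + 2
15 = 7 × 2 + 1
2 = 2 × 1 + 0
Continued fraction: [0; 1, 1, 4, 7, 2]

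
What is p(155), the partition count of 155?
66493182097

p(n) counts ways to write n as a sum of positive integers (order ignored).
Euler's pentagonal recurrence: p(k) = p(k-1) + p(k-2) - p(k-5) - p(k-7) + p(k-12) + p(k-15) - ... (offsets j(3j∓1)/2, signs ++--, p(0)=1, p(<0)=0).
DP table for k = 0..154: p(0)=1, p(1)=1, p(2)=2, p(3)=3, p(4)=5, p(5)=7, p(6)=11, p(7)=15, p(8)=22, p(9)=30, p(10)=42, p(11)=56, p(12)=77, p(13)=101, p(14)=135, p(15)=176, p(16)=231, p(17)=297, p(18)=385, p(19)=490, p(20)=627, p(21)=792, p(22)=1002, p(23)=1255, p(24)=1575, p(25)=1958, p(26)=2436, p(27)=3010, p(28)=3718, p(29)=4565, p(30)=5604, p(31)=6842, p(32)=8349, p(33)=10143, p(34)=12310, p(35)=14883, p(36)=17977, p(37)=21637, p(38)=26015, p(39)=31185, p(40)=37338, p(41)=44583, p(42)=53174, p(43)=63261, p(44)=75175, p(45)=89134, p(46)=105558, p(47)=124754, p(48)=147273, p(49)=173525, p(50)=204226, p(51)=239943, p(52)=281589, p(53)=329931, p(54)=386155, p(55)=451276, p(56)=526823, p(57)=614154, p(58)=715220, p(59)=831820, p(60)=966467, p(61)=1121505, p(62)=1300156, p(63)=1505499, p(64)=1741630, p(65)=2012558, p(66)=2323520, p(67)=2679689, p(68)=3087735, p(69)=3554345, p(70)=4087968, p(71)=4697205, p(72)=5392783, p(73)=6185689, p(74)=7089500, p(75)=8118264, p(76)=9289091, p(77)=10619863, p(78)=12132164, p(79)=13848650, p(80)=15796476, p(81)=18004327, p(82)=20506255, p(83)=23338469, p(84)=26543660, p(85)=30167357, p(86)=34262962, p(87)=38887673, p(88)=44108109, p(89)=49995925, p(90)=56634173, p(91)=64112359, p(92)=72533807, p(93)=82010177, p(94)=92669720, p(95)=104651419, p(96)=118114304, p(97)=133230930, p(98)=150198136, p(99)=169229875, p(100)=190569292, p(101)=214481126, p(102)=241265379, p(103)=271248950, p(104)=304801365, p(105)=342325709, p(106)=384276336, p(107)=431149389, p(108)=483502844, p(109)=541946240, p(110)=607163746, p(111)=679903203, p(112)=761002156, p(113)=851376628, p(114)=952050665, p(115)=1064144451, p(116)=1188908248, p(117)=1327710076, p(118)=1482074143, p(119)=1653668665, p(120)=1844349560, p(121)=2056148051, p(122)=2291320912, p(123)=2552338241, p(124)=2841940500, p(125)=3163127352, p(126)=3519222692, p(127)=3913864295, p(128)=4351078600, p(129)=4835271870, p(130)=5371315400, p(131)=5964539504, p(132)=6620830889, p(133)=7346629512, p(134)=8149040695, p(135)=9035836076, p(136)=10015581680, p(137)=11097645016, p(138)=12292341831, p(139)=13610949895, p(140)=15065878135, p(141)=16670689208, p(142)=18440293320, p(143)=20390982757, p(144)=22540654445, p(145)=24908858009, p(146)=27517052599, p(147)=30388671978, p(148)=33549419497, p(149)=37027355200, p(150)=40853235313, p(151)=45060624582, p(152)=49686288421, p(153)=54770336324, p(154)=60356673280.
Final step: p(155) = p(154) + p(153) - p(150) - p(148) + p(143) + p(140) - p(133) - p(129) + p(120) + p(115) - p(104) - p(98) + p(85) + p(78) - p(63) - p(55) + p(38) + p(29) - p(10) - p(0)
= 60356673280 + 54770336324 - 40853235313 - 33549419497 + 20390982757 + 15065878135 - 7346629512 - 4835271870 + 1844349560 + 1064144451 - 304801365 - 150198136 + 30167357 + 12132164 - 1505499 - 451276 + 26015 + 4565 - 42 - 1
= 66493182097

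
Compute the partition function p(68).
3087735

p(n) counts ways to write n as a sum of positive integers (order ignored).
Euler's pentagonal recurrence: p(k) = p(k-1) + p(k-2) - p(k-5) - p(k-7) + p(k-12) + p(k-15) - ... (offsets j(3j∓1)/2, signs ++--, p(0)=1, p(<0)=0).
DP table for k = 0..67: p(0)=1, p(1)=1, p(2)=2, p(3)=3, p(4)=5, p(5)=7, p(6)=11, p(7)=15, p(8)=22, p(9)=30, p(10)=42, p(11)=56, p(12)=77, p(13)=101, p(14)=135, p(15)=176, p(16)=231, p(17)=297, p(18)=385, p(19)=490, p(20)=627, p(21)=792, p(22)=1002, p(23)=1255, p(24)=1575, p(25)=1958, p(26)=2436, p(27)=3010, p(28)=3718, p(29)=4565, p(30)=5604, p(31)=6842, p(32)=8349, p(33)=10143, p(34)=12310, p(35)=14883, p(36)=17977, p(37)=21637, p(38)=26015, p(39)=31185, p(40)=37338, p(41)=44583, p(42)=53174, p(43)=63261, p(44)=75175, p(45)=89134, p(46)=105558, p(47)=124754, p(48)=147273, p(49)=173525, p(50)=204226, p(51)=239943, p(52)=281589, p(53)=329931, p(54)=386155, p(55)=451276, p(56)=526823, p(57)=614154, p(58)=715220, p(59)=831820, p(60)=966467, p(61)=1121505, p(62)=1300156, p(63)=1505499, p(64)=1741630, p(65)=2012558, p(66)=2323520, p(67)=2679689.
Final step: p(68) = p(67) + p(66) - p(63) - p(61) + p(56) + p(53) - p(46) - p(42) + p(33) + p(28) - p(17) - p(11)
= 2679689 + 2323520 - 1505499 - 1121505 + 526823 + 329931 - 105558 - 53174 + 10143 + 3718 - 297 - 56
= 3087735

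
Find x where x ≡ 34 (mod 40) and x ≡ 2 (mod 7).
114

Using Chinese Remainder Theorem:
M = 40 × 7 = 280
M1 = 7, M2 = 40
y1 = 7^(-1) mod 40 = 23
y2 = 40^(-1) mod 7 = 3
x = (34×7×23 + 2×40×3) mod 280 = 114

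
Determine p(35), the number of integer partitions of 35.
14883

p(n) counts ways to write n as a sum of positive integers (order ignored).
Euler's pentagonal recurrence: p(k) = p(k-1) + p(k-2) - p(k-5) - p(k-7) + p(k-12) + p(k-15) - ... (offsets j(3j∓1)/2, signs ++--, p(0)=1, p(<0)=0).
DP table for k = 0..34: p(0)=1, p(1)=1, p(2)=2, p(3)=3, p(4)=5, p(5)=7, p(6)=11, p(7)=15, p(8)=22, p(9)=30, p(10)=42, p(11)=56, p(12)=77, p(13)=101, p(14)=135, p(15)=176, p(16)=231, p(17)=297, p(18)=385, p(19)=490, p(20)=627, p(21)=792, p(22)=1002, p(23)=1255, p(24)=1575, p(25)=1958, p(26)=2436, p(27)=3010, p(28)=3718, p(29)=4565, p(30)=5604, p(31)=6842, p(32)=8349, p(33)=10143, p(34)=12310.
Final step: p(35) = p(34) + p(33) - p(30) - p(28) + p(23) + p(20) - p(13) - p(9) + p(0)
= 12310 + 10143 - 5604 - 3718 + 1255 + 627 - 101 - 30 + 1
= 14883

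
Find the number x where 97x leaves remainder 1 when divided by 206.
17

gcd(97, 206) = 1, so the inverse exists.
Extended Euclidean algorithm on (206, 97):
206 = 2 × 97 + 12  ⟹  12 = (1)·206 + (-2)·97
97 = 8 × 12 + 1  ⟹  1 = (-8)·206 + (17)·97
So (17)·97 ≡ 1 (mod 206), i.e. 97^(-1) ≡ 17 (mod 206).
Check: 97 × 17 = 1649 ≡ 1 (mod 206)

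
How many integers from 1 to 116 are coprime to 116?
56

116 = 2^2 × 29
φ(n) = n × ∏(1 - 1/p) for each prime p dividing n
φ(116) = 116 × (1 - 1/2) × (1 - 1/29) = 56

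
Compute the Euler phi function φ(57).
36

57 = 3 × 19
φ(n) = n × ∏(1 - 1/p) for each prime p dividing n
φ(57) = 57 × (1 - 1/3) × (1 - 1/19) = 36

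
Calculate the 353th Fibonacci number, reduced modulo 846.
283

Matrix identity: Q^n = [[F_(n+1), F_n], [F_n, F_(n-1)]] with Q = [[1,1],[1,0]].
n = 353 = 101100001₂. Square-and-multiply, entries mod 846:
Q^1 = [[1,1],[1,0]]
Q^2 = (Q^1)² = [[2,1],[1,1]]
Q^5 = (Q^2)²·Q = [[8,5],[5,3]]
Q^11 = (Q^5)²·Q = [[144,89],[89,55]]
Q^22 = (Q^11)² = [[739,791],[791,794]]
Q^44 = (Q^22)² = [[92,285],[285,653]]
Q^88 = (Q^44)² = [[13,825],[825,34]]
Q^176 = (Q^88)² = [[610,705],[705,751]]
Q^353 = (Q^176)²·Q = [[424,283],[283,141]]
F_353 mod 846 = Q^353[0][1] = 283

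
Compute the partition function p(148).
33549419497

p(n) counts ways to write n as a sum of positive integers (order ignored).
Euler's pentagonal recurrence: p(k) = p(k-1) + p(k-2) - p(k-5) - p(k-7) + p(k-12) + p(k-15) - ... (offsets j(3j∓1)/2, signs ++--, p(0)=1, p(<0)=0).
DP table for k = 0..147: p(0)=1, p(1)=1, p(2)=2, p(3)=3, p(4)=5, p(5)=7, p(6)=11, p(7)=15, p(8)=22, p(9)=30, p(10)=42, p(11)=56, p(12)=77, p(13)=101, p(14)=135, p(15)=176, p(16)=231, p(17)=297, p(18)=385, p(19)=490, p(20)=627, p(21)=792, p(22)=1002, p(23)=1255, p(24)=1575, p(25)=1958, p(26)=2436, p(27)=3010, p(28)=3718, p(29)=4565, p(30)=5604, p(31)=6842, p(32)=8349, p(33)=10143, p(34)=12310, p(35)=14883, p(36)=17977, p(37)=21637, p(38)=26015, p(39)=31185, p(40)=37338, p(41)=44583, p(42)=53174, p(43)=63261, p(44)=75175, p(45)=89134, p(46)=105558, p(47)=124754, p(48)=147273, p(49)=173525, p(50)=204226, p(51)=239943, p(52)=281589, p(53)=329931, p(54)=386155, p(55)=451276, p(56)=526823, p(57)=614154, p(58)=715220, p(59)=831820, p(60)=966467, p(61)=1121505, p(62)=1300156, p(63)=1505499, p(64)=1741630, p(65)=2012558, p(66)=2323520, p(67)=2679689, p(68)=3087735, p(69)=3554345, p(70)=4087968, p(71)=4697205, p(72)=5392783, p(73)=6185689, p(74)=7089500, p(75)=8118264, p(76)=9289091, p(77)=10619863, p(78)=12132164, p(79)=13848650, p(80)=15796476, p(81)=18004327, p(82)=20506255, p(83)=23338469, p(84)=26543660, p(85)=30167357, p(86)=34262962, p(87)=38887673, p(88)=44108109, p(89)=49995925, p(90)=56634173, p(91)=64112359, p(92)=72533807, p(93)=82010177, p(94)=92669720, p(95)=104651419, p(96)=118114304, p(97)=133230930, p(98)=150198136, p(99)=169229875, p(100)=190569292, p(101)=214481126, p(102)=241265379, p(103)=271248950, p(104)=304801365, p(105)=342325709, p(106)=384276336, p(107)=431149389, p(108)=483502844, p(109)=541946240, p(110)=607163746, p(111)=679903203, p(112)=761002156, p(113)=851376628, p(114)=952050665, p(115)=1064144451, p(116)=1188908248, p(117)=1327710076, p(118)=1482074143, p(119)=1653668665, p(120)=1844349560, p(121)=2056148051, p(122)=2291320912, p(123)=2552338241, p(124)=2841940500, p(125)=3163127352, p(126)=3519222692, p(127)=3913864295, p(128)=4351078600, p(129)=4835271870, p(130)=5371315400, p(131)=5964539504, p(132)=6620830889, p(133)=7346629512, p(134)=8149040695, p(135)=9035836076, p(136)=10015581680, p(137)=11097645016, p(138)=12292341831, p(139)=13610949895, p(140)=15065878135, p(141)=16670689208, p(142)=18440293320, p(143)=20390982757, p(144)=22540654445, p(145)=24908858009, p(146)=27517052599, p(147)=30388671978.
Final step: p(148) = p(147) + p(146) - p(143) - p(141) + p(136) + p(133) - p(126) - p(122) + p(113) + p(108) - p(97) - p(91) + p(78) + p(71) - p(56) - p(48) + p(31) + p(22) - p(3)
= 30388671978 + 27517052599 - 20390982757 - 16670689208 + 10015581680 + 7346629512 - 3519222692 - 2291320912 + 851376628 + 483502844 - 133230930 - 64112359 + 12132164 + 4697205 - 526823 - 147273 + 6842 + 1002 - 3
= 33549419497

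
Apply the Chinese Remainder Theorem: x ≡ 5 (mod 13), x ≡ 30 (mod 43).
460

Using Chinese Remainder Theorem:
M = 13 × 43 = 559
M1 = 43, M2 = 13
y1 = 43^(-1) mod 13 = 10
y2 = 13^(-1) mod 43 = 10
x = (5×43×10 + 30×13×10) mod 559 = 460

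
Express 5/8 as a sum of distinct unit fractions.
1/2 + 1/8

Greedy algorithm:
5/8: ceiling(8/5) = 2, use 1/2
1/8: ceiling(8/1) = 8, use 1/8
Result: 5/8 = 1/2 + 1/8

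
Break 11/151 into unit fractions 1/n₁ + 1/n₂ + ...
1/14 + 1/705 + 1/1490370

Greedy algorithm:
11/151: ceiling(151/11) = 14, use 1/14
3/2114: ceiling(2114/3) = 705, use 1/705
1/1490370: ceiling(1490370/1) = 1490370, use 1/1490370
Result: 11/151 = 1/14 + 1/705 + 1/1490370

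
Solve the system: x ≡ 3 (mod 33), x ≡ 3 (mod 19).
3

Using Chinese Remainder Theorem:
M = 33 × 19 = 627
M1 = 19, M2 = 33
y1 = 19^(-1) mod 33 = 7
y2 = 33^(-1) mod 19 = 15
x = (3×19×7 + 3×33×15) mod 627 = 3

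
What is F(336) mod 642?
498

Matrix identity: Q^n = [[F_(n+1), F_n], [F_n, F_(n-1)]] with Q = [[1,1],[1,0]].
n = 336 = 101010000₂. Square-and-multiply, entries mod 642:
Q^1 = [[1,1],[1,0]]
Q^2 = (Q^1)² = [[2,1],[1,1]]
Q^5 = (Q^2)²·Q = [[8,5],[5,3]]
Q^10 = (Q^5)² = [[89,55],[55,34]]
Q^21 = (Q^10)²·Q = [[377,32],[32,345]]
Q^42 = (Q^21)² = [[629,634],[634,637]]
Q^84 = (Q^42)² = [[233,144],[144,89]]
Q^168 = (Q^84)² = [[553,144],[144,409]]
Q^336 = (Q^168)² = [[409,498],[498,553]]
F_336 mod 642 = Q^336[0][1] = 498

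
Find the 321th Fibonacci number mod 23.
12

Matrix identity: Q^n = [[F_(n+1), F_n], [F_n, F_(n-1)]] with Q = [[1,1],[1,0]].
n = 321 = 101000001₂. Square-and-multiply, entries mod 23:
Q^1 = [[1,1],[1,0]]
Q^2 = (Q^1)² = [[2,1],[1,1]]
Q^5 = (Q^2)²·Q = [[8,5],[5,3]]
Q^10 = (Q^5)² = [[20,9],[9,11]]
Q^20 = (Q^10)² = [[21,3],[3,18]]
Q^40 = (Q^20)² = [[13,2],[2,11]]
Q^80 = (Q^40)² = [[12,2],[2,10]]
Q^160 = (Q^80)² = [[10,21],[21,12]]
Q^321 = (Q^160)²·Q = [[14,12],[12,2]]
F_321 mod 23 = Q^321[0][1] = 12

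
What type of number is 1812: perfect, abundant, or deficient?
abundant

Proper divisors of 1812: sum = 1 + 2 + 3 + 4 + 6 + 12 + 151 + 302 + 453 + 604 + 906 = 2444
Since 2444 > 1812, 1812 is abundant.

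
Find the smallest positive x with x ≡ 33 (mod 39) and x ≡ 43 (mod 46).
1515

Using Chinese Remainder Theorem:
M = 39 × 46 = 1794
M1 = 46, M2 = 39
y1 = 46^(-1) mod 39 = 28
y2 = 39^(-1) mod 46 = 13
x = (33×46×28 + 43×39×13) mod 1794 = 1515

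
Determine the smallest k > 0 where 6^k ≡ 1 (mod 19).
9

19 is prime, so ord(6) divides φ(19) = 18.
Divisors of 18: 1, 2, 3, 6, 9, 18.
Repeated squaring: 6^1 ≡ 6, 6^2 ≡ 17, 6^4 ≡ 4, 6^8 ≡ 16, 6^16 ≡ 9 (mod 19).
Test 6^d mod 19 for each divisor d in increasing order:
6^1 ≡ 6
6^2 ≡ 17
6^3 = 6^2·6^1 ≡ 7
6^6 = 6^4·6^2 ≡ 11
6^9 = 6^8·6^1 ≡ 1  ← first divisor giving 1
The order is 9.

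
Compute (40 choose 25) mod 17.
0

Using Lucas' theorem:
Write n=40 and k=25 in base 17:
n in base 17: [2, 6]
k in base 17: [1, 8]
C(40,25) mod 17 = ∏ C(n_i, k_i) mod 17
Digit binomials (mod 17): C(2,1) = 2; C(6,8) = 0 (k_i > n_i)
Product: 2 × 0 = 0 ≡ 0 (mod 17)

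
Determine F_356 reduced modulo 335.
152

Matrix identity: Q^n = [[F_(n+1), F_n], [F_n, F_(n-1)]] with Q = [[1,1],[1,0]].
n = 356 = 101100100₂. Square-and-multiply, entries mod 335:
Q^1 = [[1,1],[1,0]]
Q^2 = (Q^1)² = [[2,1],[1,1]]
Q^5 = (Q^2)²·Q = [[8,5],[5,3]]
Q^11 = (Q^5)²·Q = [[144,89],[89,55]]
Q^22 = (Q^11)² = [[182,291],[291,226]]
Q^44 = (Q^22)² = [[220,138],[138,82]]
Q^89 = (Q^44)²·Q = [[245,109],[109,136]]
Q^178 = (Q^89)² = [[216,324],[324,227]]
Q^356 = (Q^178)² = [[212,152],[152,60]]
F_356 mod 335 = Q^356[0][1] = 152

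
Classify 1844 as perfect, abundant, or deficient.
deficient

Proper divisors of 1844: sum = 1 + 2 + 4 + 461 + 922 = 1390
Since 1390 < 1844, 1844 is deficient.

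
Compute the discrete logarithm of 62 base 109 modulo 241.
103

Baby-step giant-step with step n = ⌈√241⌉ = 16.
Baby steps 109^j mod 241 (j:value) for j=0..15: 0:1, 1:109, 2:72, 3:136, 4:123, 5:152, 6:180, 7:99, 8:187, 9:139, 10:209, 11:127, 12:106, 13:227, 14:161, 15:197.
Giant-step multiplier: 109^(-16) ≡ 109^(240-16) = 109^224 ≡ 231 (mod 241).
Giant steps γ_i = 62·231^i mod 241: γ_0=62, γ_1=103, γ_2=175, γ_3=178, γ_4=148, γ_5=207, γ_6=99 (in table at j=7).
x = i·n + j = 6·16 + 7 = 103.
Check: 109^103 ≡ 62 (mod 241).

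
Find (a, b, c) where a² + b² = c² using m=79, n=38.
(4797, 6004, 7685)

Euclid's formula: a = m² - n², b = 2mn, c = m² + n²
m = 79, n = 38
a = 79² - 38² = 6241 - 1444 = 4797
b = 2 × 79 × 38 = 6004
c = 79² + 38² = 6241 + 1444 = 7685
Verification: 4797² + 6004² = 23011209 + 36048016 = 59059225 = 7685² ✓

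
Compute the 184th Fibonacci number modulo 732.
3

Matrix identity: Q^n = [[F_(n+1), F_n], [F_n, F_(n-1)]] with Q = [[1,1],[1,0]].
n = 184 = 10111000₂. Square-and-multiply, entries mod 732:
Q^1 = [[1,1],[1,0]]
Q^2 = (Q^1)² = [[2,1],[1,1]]
Q^5 = (Q^2)²·Q = [[8,5],[5,3]]
Q^11 = (Q^5)²·Q = [[144,89],[89,55]]
Q^23 = (Q^11)²·Q = [[252,109],[109,143]]
Q^46 = (Q^23)² = [[721,599],[599,122]]
Q^92 = (Q^46)² = [[242,609],[609,365]]
Q^184 = (Q^92)² = [[493,3],[3,490]]
F_184 mod 732 = Q^184[0][1] = 3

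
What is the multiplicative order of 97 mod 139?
6

139 is prime, so ord(97) divides φ(139) = 138.
Divisors of 138: 1, 2, 3, 6, 23, 46, 69, 138.
Repeated squaring: 97^1 ≡ 97, 97^2 ≡ 96, 97^4 ≡ 42, 97^8 ≡ 96, 97^16 ≡ 42, 97^32 ≡ 96, 97^64 ≡ 42, 97^128 ≡ 96 (mod 139).
Test 97^d mod 139 for each divisor d in increasing order:
97^1 ≡ 97
97^2 ≡ 96
97^3 = 97^2·97^1 ≡ 138
97^6 = 97^4·97^2 ≡ 1  ← first divisor giving 1
The order is 6.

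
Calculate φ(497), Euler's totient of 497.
420

497 = 7 × 71
φ(n) = n × ∏(1 - 1/p) for each prime p dividing n
φ(497) = 497 × (1 - 1/7) × (1 - 1/71) = 420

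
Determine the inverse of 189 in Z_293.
262

gcd(189, 293) = 1, so the inverse exists.
Extended Euclidean algorithm on (293, 189):
293 = 1 × 189 + 104  ⟹  104 = (1)·293 + (-1)·189
189 = 1 × 104 + 85  ⟹  85 = (-1)·293 + (2)·189
104 = 1 × 85 + 19  ⟹  19 = (2)·293 + (-3)·189
85 = 4 × 19 + 9  ⟹  9 = (-9)·293 + (14)·189
19 = 2 × 9 + 1  ⟹  1 = (20)·293 + (-31)·189
So (-31)·189 ≡ 1 (mod 293), i.e. 189^(-1) ≡ -31 ≡ 262 (mod 293).
Check: 189 × 262 = 49518 ≡ 1 (mod 293)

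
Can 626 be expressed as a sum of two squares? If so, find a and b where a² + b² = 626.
1² + 25² (a=1, b=25)

Factorization: 626 = 2 × 313
By Fermat: n is sum of two squares iff every prime p ≡ 3 (mod 4) appears to even power.
All primes ≡ 3 (mod 4) appear to even power.
Search a = 0, 1, 2, … for 626 - a² a perfect square: first hit at a = 1: 626 - 1 = 625 = 25².
626 = 1² + 25² = 1 + 625 ✓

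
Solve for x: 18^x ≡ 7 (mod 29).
24

Baby-step giant-step with step n = ⌈√29⌉ = 6.
Baby steps 18^j mod 29 (j:value) for j=0..5: 0:1, 1:18, 2:5, 3:3, 4:25, 5:15.
Giant-step multiplier: 18^(-6) ≡ 18^(28-6) = 18^22 ≡ 13 (mod 29).
Giant steps γ_i = 7·13^i mod 29: γ_0=7, γ_1=4, γ_2=23, γ_3=9, γ_4=1 (in table at j=0).
x = i·n + j = 4·6 + 0 = 24.
Check: 18^24 ≡ 7 (mod 29).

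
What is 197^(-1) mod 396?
197

gcd(197, 396) = 1, so the inverse exists.
Extended Euclidean algorithm on (396, 197):
396 = 2 × 197 + 2  ⟹  2 = (1)·396 + (-2)·197
197 = 98 × 2 + 1  ⟹  1 = (-98)·396 + (197)·197
So (197)·197 ≡ 1 (mod 396), i.e. 197^(-1) ≡ 197 (mod 396).
Check: 197 × 197 = 38809 ≡ 1 (mod 396)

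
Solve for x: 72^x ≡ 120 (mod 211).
2

Baby-step giant-step with step n = ⌈√211⌉ = 15.
Baby steps 72^j mod 211 (j:value) for j=0..14: 0:1, 1:72, 2:120, 3:200, 4:52, 5:157, 6:121, 7:61, 8:172, 9:146, 10:173, 11:7, 12:82, 13:207, 14:134.
h = 120 is already in the table at j=2, so x = 2.
Check: 72^2 ≡ 120 (mod 211).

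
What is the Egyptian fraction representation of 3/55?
1/19 + 1/523 + 1/546535

Greedy algorithm:
3/55: ceiling(55/3) = 19, use 1/19
2/1045: ceiling(1045/2) = 523, use 1/523
1/546535: ceiling(546535/1) = 546535, use 1/546535
Result: 3/55 = 1/19 + 1/523 + 1/546535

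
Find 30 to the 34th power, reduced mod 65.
35

Repeated squaring. Binary of 34 = 100010.
30^1 ≡ 30 (mod 65); 30^2 ≡ 55 (mod 65); 30^4 ≡ 35 (mod 65); 30^8 ≡ 55 (mod 65); 30^16 ≡ 35 (mod 65); 30^32 ≡ 55 (mod 65)
30^34 = 30^2 × 30^32 ≡ 35 (mod 65)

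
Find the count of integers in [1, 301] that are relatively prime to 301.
252

301 = 7 × 43
φ(n) = n × ∏(1 - 1/p) for each prime p dividing n
φ(301) = 301 × (1 - 1/7) × (1 - 1/43) = 252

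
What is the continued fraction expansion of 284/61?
[4; 1, 1, 1, 9, 2]

Euclidean algorithm steps:
284 = 4 × 61 + 40
61 = 1 × 40 + 21
40 = 1 × 21 + 19
21 = 1 × 19 + 2
19 = 9 × 2 + 1
2 = 2 × 1 + 0
Continued fraction: [4; 1, 1, 1, 9, 2]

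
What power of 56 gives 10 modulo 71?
46

Baby-step giant-step with step n = ⌈√71⌉ = 9.
Baby steps 56^j mod 71 (j:value) for j=0..8: 0:1, 1:56, 2:12, 3:33, 4:2, 5:41, 6:24, 7:66, 8:4.
Giant-step multiplier: 56^(-9) ≡ 56^(70-9) = 56^61 ≡ 13 (mod 71).
Giant steps γ_i = 10·13^i mod 71: γ_0=10, γ_1=59, γ_2=57, γ_3=31, γ_4=48, γ_5=56 (in table at j=1).
x = i·n + j = 5·9 + 1 = 46.
Check: 56^46 ≡ 10 (mod 71).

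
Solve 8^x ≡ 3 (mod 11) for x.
6

Baby-step giant-step with step n = ⌈√11⌉ = 4.
Baby steps 8^j mod 11 (j:value) for j=0..3: 0:1, 1:8, 2:9, 3:6.
Giant-step multiplier: 8^(-4) ≡ 8^(10-4) = 8^6 ≡ 3 (mod 11).
Giant steps γ_i = 3·3^i mod 11: γ_0=3, γ_1=9 (in table at j=2).
x = i·n + j = 1·4 + 2 = 6.
Check: 8^6 ≡ 3 (mod 11).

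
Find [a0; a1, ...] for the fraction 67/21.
[3; 5, 4]

Euclidean algorithm steps:
67 = 3 × 21 + 4
21 = 5 × 4 + 1
4 = 4 × 1 + 0
Continued fraction: [3; 5, 4]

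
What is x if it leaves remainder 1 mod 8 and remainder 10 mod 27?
145

Using Chinese Remainder Theorem:
M = 8 × 27 = 216
M1 = 27, M2 = 8
y1 = 27^(-1) mod 8 = 3
y2 = 8^(-1) mod 27 = 17
x = (1×27×3 + 10×8×17) mod 216 = 145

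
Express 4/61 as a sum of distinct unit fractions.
1/16 + 1/326 + 1/159088

Greedy algorithm:
4/61: ceiling(61/4) = 16, use 1/16
3/976: ceiling(976/3) = 326, use 1/326
1/159088: ceiling(159088/1) = 159088, use 1/159088
Result: 4/61 = 1/16 + 1/326 + 1/159088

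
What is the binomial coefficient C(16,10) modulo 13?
0

Using Lucas' theorem:
Write n=16 and k=10 in base 13:
n in base 13: [1, 3]
k in base 13: [0, 10]
C(16,10) mod 13 = ∏ C(n_i, k_i) mod 13
Digit binomials (mod 13): C(1,0) = 1; C(3,10) = 0 (k_i > n_i)
Product: 1 × 0 = 0 ≡ 0 (mod 13)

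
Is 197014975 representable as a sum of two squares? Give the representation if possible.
Not possible

Factorization: 197014975 = 5^2 × 199^3
By Fermat: n is sum of two squares iff every prime p ≡ 3 (mod 4) appears to even power.
Prime(s) ≡ 3 (mod 4) with odd exponent: [(199, 3)]
Therefore 197014975 cannot be expressed as a² + b².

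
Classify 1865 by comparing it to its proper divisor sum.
deficient

Proper divisors of 1865: sum = 1 + 5 + 373 = 379
Since 379 < 1865, 1865 is deficient.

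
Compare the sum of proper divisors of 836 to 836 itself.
abundant

Proper divisors of 836: sum = 1 + 2 + 4 + 11 + 19 + 22 + 38 + 44 + 76 + 209 + 418 = 844
Since 844 > 836, 836 is abundant.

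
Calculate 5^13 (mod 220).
125

Repeated squaring. Binary of 13 = 1101.
5^1 ≡ 5 (mod 220); 5^2 ≡ 25 (mod 220); 5^4 ≡ 185 (mod 220); 5^8 ≡ 125 (mod 220)
5^13 = 5^1 × 5^4 × 5^8 ≡ 125 (mod 220)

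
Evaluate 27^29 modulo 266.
69

Repeated squaring. Binary of 29 = 11101.
27^1 ≡ 27 (mod 266); 27^2 ≡ 197 (mod 266); 27^4 ≡ 239 (mod 266); 27^8 ≡ 197 (mod 266); 27^16 ≡ 239 (mod 266)
27^29 = 27^1 × 27^4 × 27^8 × 27^16 ≡ 69 (mod 266)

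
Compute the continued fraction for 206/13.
[15; 1, 5, 2]

Euclidean algorithm steps:
206 = 15 × 13 + 11
13 = 1 × 11 + 2
11 = 5 × 2 + 1
2 = 2 × 1 + 0
Continued fraction: [15; 1, 5, 2]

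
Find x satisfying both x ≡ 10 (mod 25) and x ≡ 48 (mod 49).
685

Using Chinese Remainder Theorem:
M = 25 × 49 = 1225
M1 = 49, M2 = 25
y1 = 49^(-1) mod 25 = 24
y2 = 25^(-1) mod 49 = 2
x = (10×49×24 + 48×25×2) mod 1225 = 685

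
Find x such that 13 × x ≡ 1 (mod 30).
7

gcd(13, 30) = 1, so the inverse exists.
Extended Euclidean algorithm on (30, 13):
30 = 2 × 13 + 4  ⟹  4 = (1)·30 + (-2)·13
13 = 3 × 4 + 1  ⟹  1 = (-3)·30 + (7)·13
So (7)·13 ≡ 1 (mod 30), i.e. 13^(-1) ≡ 7 (mod 30).
Check: 13 × 7 = 91 ≡ 1 (mod 30)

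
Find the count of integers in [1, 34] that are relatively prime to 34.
16

34 = 2 × 17
φ(n) = n × ∏(1 - 1/p) for each prime p dividing n
φ(34) = 34 × (1 - 1/2) × (1 - 1/17) = 16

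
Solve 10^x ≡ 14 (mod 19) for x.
11

Baby-step giant-step with step n = ⌈√19⌉ = 5.
Baby steps 10^j mod 19 (j:value) for j=0..4: 0:1, 1:10, 2:5, 3:12, 4:6.
Giant-step multiplier: 10^(-5) ≡ 10^(18-5) = 10^13 ≡ 13 (mod 19).
Giant steps γ_i = 14·13^i mod 19: γ_0=14, γ_1=11, γ_2=10 (in table at j=1).
x = i·n + j = 2·5 + 1 = 11.
Check: 10^11 ≡ 14 (mod 19).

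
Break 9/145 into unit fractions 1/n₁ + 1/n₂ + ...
1/17 + 1/309 + 1/108813 + 1/13813538318 + 1/381627681711894999930

Greedy algorithm:
9/145: ceiling(145/9) = 17, use 1/17
8/2465: ceiling(2465/8) = 309, use 1/309
7/761685: ceiling(761685/7) = 108813, use 1/108813
2/27627076635: ceiling(27627076635/2) = 13813538318, use 1/13813538318
1/381627681711894999930: ceiling(381627681711894999930/1) = 381627681711894999930, use 1/381627681711894999930
Result: 9/145 = 1/17 + 1/309 + 1/108813 + 1/13813538318 + 1/381627681711894999930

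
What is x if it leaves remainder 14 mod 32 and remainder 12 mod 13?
142

Using Chinese Remainder Theorem:
M = 32 × 13 = 416
M1 = 13, M2 = 32
y1 = 13^(-1) mod 32 = 5
y2 = 32^(-1) mod 13 = 11
x = (14×13×5 + 12×32×11) mod 416 = 142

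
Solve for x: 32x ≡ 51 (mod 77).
x ≡ 4 (mod 77)

gcd(32, 77) = 1, which divides 51, so solutions exist.
Find 32^(-1) mod 77 by the extended Euclidean algorithm:
77 = 2 × 32 + 13  ⟹  13 = (1)·77 + (-2)·32
32 = 2 × 13 + 6  ⟹  6 = (-2)·77 + (5)·32
13 = 2 × 6 + 1  ⟹  1 = (5)·77 + (-12)·32
So (-12)·32 ≡ 1 (mod 77), i.e. 32^(-1) ≡ -12 ≡ 65 (mod 77).
x ≡ 65 × 51 = 3315 ≡ 4 (mod 77).
Check: 32 × 4 = 128 ≡ 51 (mod 77).
Unique solution: x ≡ 4 (mod 77)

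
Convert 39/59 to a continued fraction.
[0; 1, 1, 1, 19]

Euclidean algorithm steps:
39 = 0 × 59 + 39
59 = 1 × 39 + 20
39 = 1 × 20 + 19
20 = 1 × 19 + 1
19 = 19 × 1 + 0
Continued fraction: [0; 1, 1, 1, 19]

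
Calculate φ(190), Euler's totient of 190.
72

190 = 2 × 5 × 19
φ(n) = n × ∏(1 - 1/p) for each prime p dividing n
φ(190) = 190 × (1 - 1/2) × (1 - 1/5) × (1 - 1/19) = 72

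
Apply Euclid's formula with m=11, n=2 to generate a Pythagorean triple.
(117, 44, 125)

Euclid's formula: a = m² - n², b = 2mn, c = m² + n²
m = 11, n = 2
a = 11² - 2² = 121 - 4 = 117
b = 2 × 11 × 2 = 44
c = 11² + 2² = 121 + 4 = 125
Verification: 117² + 44² = 13689 + 1936 = 15625 = 125² ✓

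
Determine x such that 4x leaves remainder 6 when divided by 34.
x ≡ 10 (mod 17)

gcd(4, 34) = 2, which divides 6, so solutions exist.
Divide through by 2: 2x ≡ 3 (mod 17).
Find 2^(-1) mod 17 by the extended Euclidean algorithm:
17 = 8 × 2 + 1  ⟹  1 = (1)·17 + (-8)·2
So (-8)·2 ≡ 1 (mod 17), i.e. 2^(-1) ≡ -8 ≡ 9 (mod 17).
x ≡ 9 × 3 = 27 ≡ 10 (mod 17).
Check: 4 × 10 = 40 ≡ 6 (mod 34).
x ≡ 10 (mod 17), giving 2 solutions mod 34.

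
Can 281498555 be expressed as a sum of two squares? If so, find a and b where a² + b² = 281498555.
Not possible

Factorization: 281498555 = 5 × 13 × 163^3
By Fermat: n is sum of two squares iff every prime p ≡ 3 (mod 4) appears to even power.
Prime(s) ≡ 3 (mod 4) with odd exponent: [(163, 3)]
Therefore 281498555 cannot be expressed as a² + b².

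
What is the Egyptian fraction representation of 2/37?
1/19 + 1/703

Greedy algorithm:
2/37: ceiling(37/2) = 19, use 1/19
1/703: ceiling(703/1) = 703, use 1/703
Result: 2/37 = 1/19 + 1/703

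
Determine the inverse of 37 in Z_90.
73

gcd(37, 90) = 1, so the inverse exists.
Extended Euclidean algorithm on (90, 37):
90 = 2 × 37 + 16  ⟹  16 = (1)·90 + (-2)·37
37 = 2 × 16 + 5  ⟹  5 = (-2)·90 + (5)·37
16 = 3 × 5 + 1  ⟹  1 = (7)·90 + (-17)·37
So (-17)·37 ≡ 1 (mod 90), i.e. 37^(-1) ≡ -17 ≡ 73 (mod 90).
Check: 37 × 73 = 2701 ≡ 1 (mod 90)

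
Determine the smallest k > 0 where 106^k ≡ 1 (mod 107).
2

107 is prime, so ord(106) divides φ(107) = 106.
Divisors of 106: 1, 2, 53, 106.
Repeated squaring: 106^1 ≡ 106, 106^2 ≡ 1, 106^4 ≡ 1, 106^8 ≡ 1, 106^16 ≡ 1, 106^32 ≡ 1, 106^64 ≡ 1 (mod 107).
Test 106^d mod 107 for each divisor d in increasing order:
106^1 ≡ 106
106^2 ≡ 1  ← first divisor giving 1
The order is 2.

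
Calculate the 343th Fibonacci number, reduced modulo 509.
345

Matrix identity: Q^n = [[F_(n+1), F_n], [F_n, F_(n-1)]] with Q = [[1,1],[1,0]].
n = 343 = 101010111₂. Square-and-multiply, entries mod 509:
Q^1 = [[1,1],[1,0]]
Q^2 = (Q^1)² = [[2,1],[1,1]]
Q^5 = (Q^2)²·Q = [[8,5],[5,3]]
Q^10 = (Q^5)² = [[89,55],[55,34]]
Q^21 = (Q^10)²·Q = [[405,257],[257,148]]
Q^42 = (Q^21)² = [[6,110],[110,405]]
Q^85 = (Q^42)²·Q = [[338,429],[429,418]]
Q^171 = (Q^85)²·Q = [[102,11],[11,91]]
Q^343 = (Q^171)²·Q = [[432,345],[345,87]]
F_343 mod 509 = Q^343[0][1] = 345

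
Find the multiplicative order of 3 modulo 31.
30

31 is prime, so ord(3) divides φ(31) = 30.
Divisors of 30: 1, 2, 3, 5, 6, 10, 15, 30.
Repeated squaring: 3^1 ≡ 3, 3^2 ≡ 9, 3^4 ≡ 19, 3^8 ≡ 20, 3^16 ≡ 28 (mod 31).
Test 3^d mod 31 for each divisor d in increasing order:
3^1 ≡ 3
3^2 ≡ 9
3^3 = 3^2·3^1 ≡ 27
3^5 = 3^4·3^1 ≡ 26
3^6 = 3^4·3^2 ≡ 16
3^10 = 3^8·3^2 ≡ 25
3^15 = 3^8·3^4·3^2·3^1 ≡ 30
3^30 = 3^16·3^8·3^4·3^2 ≡ 1  ← first divisor giving 1
The order is 30.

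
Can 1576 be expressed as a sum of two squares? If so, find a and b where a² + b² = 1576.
26² + 30² (a=26, b=30)

Factorization: 1576 = 2^3 × 197
By Fermat: n is sum of two squares iff every prime p ≡ 3 (mod 4) appears to even power.
All primes ≡ 3 (mod 4) appear to even power.
Search a = 0, 1, 2, … for 1576 - a² a perfect square: first hit at a = 26: 1576 - 676 = 900 = 30².
1576 = 26² + 30² = 676 + 900 ✓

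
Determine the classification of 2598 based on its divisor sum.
abundant

Proper divisors of 2598: sum = 1 + 2 + 3 + 6 + 433 + 866 + 1299 = 2610
Since 2610 > 2598, 2598 is abundant.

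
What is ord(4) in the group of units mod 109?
18

109 is prime, so ord(4) divides φ(109) = 108.
Divisors of 108: 1, 2, 3, 4, 6, 9, 12, 18, 27, 36, 54, 108.
Repeated squaring: 4^1 ≡ 4, 4^2 ≡ 16, 4^4 ≡ 38, 4^8 ≡ 27, 4^16 ≡ 75, 4^32 ≡ 66, 4^64 ≡ 105 (mod 109).
Test 4^d mod 109 for each divisor d in increasing order:
4^1 ≡ 4
4^2 ≡ 16
4^3 = 4^2·4^1 ≡ 64
4^4 ≡ 38
4^6 = 4^4·4^2 ≡ 63
4^9 = 4^8·4^1 ≡ 108
4^12 = 4^8·4^4 ≡ 45
4^18 = 4^16·4^2 ≡ 1  ← first divisor giving 1
The order is 18.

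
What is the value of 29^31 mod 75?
29

Repeated squaring. Binary of 31 = 11111.
29^1 ≡ 29 (mod 75); 29^2 ≡ 16 (mod 75); 29^4 ≡ 31 (mod 75); 29^8 ≡ 61 (mod 75); 29^16 ≡ 46 (mod 75)
29^31 = 29^1 × 29^2 × 29^4 × 29^8 × 29^16 ≡ 29 (mod 75)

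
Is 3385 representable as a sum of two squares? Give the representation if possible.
24² + 53² (a=24, b=53)

Factorization: 3385 = 5 × 677
By Fermat: n is sum of two squares iff every prime p ≡ 3 (mod 4) appears to even power.
All primes ≡ 3 (mod 4) appear to even power.
Search a = 0, 1, 2, … for 3385 - a² a perfect square: first hit at a = 24: 3385 - 576 = 2809 = 53².
3385 = 24² + 53² = 576 + 2809 ✓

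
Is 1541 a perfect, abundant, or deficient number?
deficient

Proper divisors of 1541: sum = 1 + 23 + 67 = 91
Since 91 < 1541, 1541 is deficient.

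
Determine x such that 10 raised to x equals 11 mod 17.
13

Baby-step giant-step with step n = ⌈√17⌉ = 5.
Baby steps 10^j mod 17 (j:value) for j=0..4: 0:1, 1:10, 2:15, 3:14, 4:4.
Giant-step multiplier: 10^(-5) ≡ 10^(16-5) = 10^11 ≡ 3 (mod 17).
Giant steps γ_i = 11·3^i mod 17: γ_0=11, γ_1=16, γ_2=14 (in table at j=3).
x = i·n + j = 2·5 + 3 = 13.
Check: 10^13 ≡ 11 (mod 17).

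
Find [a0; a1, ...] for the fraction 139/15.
[9; 3, 1, 3]

Euclidean algorithm steps:
139 = 9 × 15 + 4
15 = 3 × 4 + 3
4 = 1 × 3 + 1
3 = 3 × 1 + 0
Continued fraction: [9; 3, 1, 3]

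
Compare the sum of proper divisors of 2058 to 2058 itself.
abundant

Proper divisors of 2058: sum = 1 + 2 + 3 + 6 + 7 + 14 + 21 + 42 + 49 + 98 + 147 + 294 + 343 + 686 + 1029 = 2742
Since 2742 > 2058, 2058 is abundant.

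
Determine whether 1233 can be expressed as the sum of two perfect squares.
12² + 33² (a=12, b=33)

Factorization: 1233 = 3^2 × 137
By Fermat: n is sum of two squares iff every prime p ≡ 3 (mod 4) appears to even power.
All primes ≡ 3 (mod 4) appear to even power.
Search a = 0, 1, 2, … for 1233 - a² a perfect square: first hit at a = 12: 1233 - 144 = 1089 = 33².
1233 = 12² + 33² = 144 + 1089 ✓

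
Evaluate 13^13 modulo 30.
13

Repeated squaring. Binary of 13 = 1101.
13^1 ≡ 13 (mod 30); 13^2 ≡ 19 (mod 30); 13^4 ≡ 1 (mod 30); 13^8 ≡ 1 (mod 30)
13^13 = 13^1 × 13^4 × 13^8 ≡ 13 (mod 30)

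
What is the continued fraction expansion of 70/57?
[1; 4, 2, 1, 1, 2]

Euclidean algorithm steps:
70 = 1 × 57 + 13
57 = 4 × 13 + 5
13 = 2 × 5 + 3
5 = 1 × 3 + 2
3 = 1 × 2 + 1
2 = 2 × 1 + 0
Continued fraction: [1; 4, 2, 1, 1, 2]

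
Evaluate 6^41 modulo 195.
171

Repeated squaring. Binary of 41 = 101001.
6^1 ≡ 6 (mod 195); 6^2 ≡ 36 (mod 195); 6^4 ≡ 126 (mod 195); 6^8 ≡ 81 (mod 195); 6^16 ≡ 126 (mod 195); 6^32 ≡ 81 (mod 195)
6^41 = 6^1 × 6^8 × 6^32 ≡ 171 (mod 195)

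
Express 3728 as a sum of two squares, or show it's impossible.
32² + 52² (a=32, b=52)

Factorization: 3728 = 2^4 × 233
By Fermat: n is sum of two squares iff every prime p ≡ 3 (mod 4) appears to even power.
All primes ≡ 3 (mod 4) appear to even power.
Search a = 0, 1, 2, … for 3728 - a² a perfect square: first hit at a = 32: 3728 - 1024 = 2704 = 52².
3728 = 32² + 52² = 1024 + 2704 ✓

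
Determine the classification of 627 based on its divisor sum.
deficient

Proper divisors of 627: sum = 1 + 3 + 11 + 19 + 33 + 57 + 209 = 333
Since 333 < 627, 627 is deficient.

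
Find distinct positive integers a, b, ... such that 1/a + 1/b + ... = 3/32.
1/11 + 1/352

Greedy algorithm:
3/32: ceiling(32/3) = 11, use 1/11
1/352: ceiling(352/1) = 352, use 1/352
Result: 3/32 = 1/11 + 1/352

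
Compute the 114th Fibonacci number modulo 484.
124

Matrix identity: Q^n = [[F_(n+1), F_n], [F_n, F_(n-1)]] with Q = [[1,1],[1,0]].
n = 114 = 1110010₂. Square-and-multiply, entries mod 484:
Q^1 = [[1,1],[1,0]]
Q^3 = (Q^1)²·Q = [[3,2],[2,1]]
Q^7 = (Q^3)²·Q = [[21,13],[13,8]]
Q^14 = (Q^7)² = [[126,377],[377,233]]
Q^28 = (Q^14)² = [[221,307],[307,398]]
Q^57 = (Q^28)²·Q = [[131,310],[310,305]]
Q^114 = (Q^57)² = [[5,124],[124,365]]
F_114 mod 484 = Q^114[0][1] = 124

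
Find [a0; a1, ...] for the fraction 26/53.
[0; 2, 26]

Euclidean algorithm steps:
26 = 0 × 53 + 26
53 = 2 × 26 + 1
26 = 26 × 1 + 0
Continued fraction: [0; 2, 26]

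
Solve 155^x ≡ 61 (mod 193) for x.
181

Baby-step giant-step with step n = ⌈√193⌉ = 14.
Baby steps 155^j mod 193 (j:value) for j=0..13: 0:1, 1:155, 2:93, 3:133, 4:157, 5:17, 6:126, 7:37, 8:138, 9:160, 10:96, 11:19, 12:50, 13:30.
Giant-step multiplier: 155^(-14) ≡ 155^(192-14) = 155^178 ≡ 118 (mod 193).
Giant steps γ_i = 61·118^i mod 193: γ_0=61, γ_1=57, γ_2=164, γ_3=52, γ_4=153, γ_5=105, γ_6=38, γ_7=45, γ_8=99, γ_9=102, γ_10=70, γ_11=154, γ_12=30 (in table at j=13).
x = i·n + j = 12·14 + 13 = 181.
Check: 155^181 ≡ 61 (mod 193).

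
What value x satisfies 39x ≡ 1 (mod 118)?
115

gcd(39, 118) = 1, so the inverse exists.
Extended Euclidean algorithm on (118, 39):
118 = 3 × 39 + 1  ⟹  1 = (1)·118 + (-3)·39
So (-3)·39 ≡ 1 (mod 118), i.e. 39^(-1) ≡ -3 ≡ 115 (mod 118).
Check: 39 × 115 = 4485 ≡ 1 (mod 118)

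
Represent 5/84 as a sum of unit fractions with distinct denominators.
1/17 + 1/1428

Greedy algorithm:
5/84: ceiling(84/5) = 17, use 1/17
1/1428: ceiling(1428/1) = 1428, use 1/1428
Result: 5/84 = 1/17 + 1/1428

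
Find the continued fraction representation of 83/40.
[2; 13, 3]

Euclidean algorithm steps:
83 = 2 × 40 + 3
40 = 13 × 3 + 1
3 = 3 × 1 + 0
Continued fraction: [2; 13, 3]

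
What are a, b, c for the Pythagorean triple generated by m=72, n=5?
(5159, 720, 5209)

Euclid's formula: a = m² - n², b = 2mn, c = m² + n²
m = 72, n = 5
a = 72² - 5² = 5184 - 25 = 5159
b = 2 × 72 × 5 = 720
c = 72² + 5² = 5184 + 25 = 5209
Verification: 5159² + 720² = 26615281 + 518400 = 27133681 = 5209² ✓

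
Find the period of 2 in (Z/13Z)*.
12

13 is prime, so ord(2) divides φ(13) = 12.
Divisors of 12: 1, 2, 3, 4, 6, 12.
Repeated squaring: 2^1 ≡ 2, 2^2 ≡ 4, 2^4 ≡ 3, 2^8 ≡ 9 (mod 13).
Test 2^d mod 13 for each divisor d in increasing order:
2^1 ≡ 2
2^2 ≡ 4
2^3 = 2^2·2^1 ≡ 8
2^4 ≡ 3
2^6 = 2^4·2^2 ≡ 12
2^12 = 2^8·2^4 ≡ 1  ← first divisor giving 1
The order is 12.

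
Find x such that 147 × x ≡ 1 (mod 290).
73

gcd(147, 290) = 1, so the inverse exists.
Extended Euclidean algorithm on (290, 147):
290 = 1 × 147 + 143  ⟹  143 = (1)·290 + (-1)·147
147 = 1 × 143 + 4  ⟹  4 = (-1)·290 + (2)·147
143 = 35 × 4 + 3  ⟹  3 = (36)·290 + (-71)·147
4 = 1 × 3 + 1  ⟹  1 = (-37)·290 + (73)·147
So (73)·147 ≡ 1 (mod 290), i.e. 147^(-1) ≡ 73 (mod 290).
Check: 147 × 73 = 10731 ≡ 1 (mod 290)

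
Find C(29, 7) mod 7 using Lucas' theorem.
4

Using Lucas' theorem:
Write n=29 and k=7 in base 7:
n in base 7: [4, 1]
k in base 7: [1, 0]
C(29,7) mod 7 = ∏ C(n_i, k_i) mod 7
Digit binomials (mod 7): C(4,1) = 4; C(1,0) = 1
Product: 4 × 1 = 4 ≡ 4 (mod 7)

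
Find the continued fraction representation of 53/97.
[0; 1, 1, 4, 1, 8]

Euclidean algorithm steps:
53 = 0 × 97 + 53
97 = 1 × 53 + 44
53 = 1 × 44 + 9
44 = 4 × 9 + 8
9 = 1 × 8 + 1
8 = 8 × 1 + 0
Continued fraction: [0; 1, 1, 4, 1, 8]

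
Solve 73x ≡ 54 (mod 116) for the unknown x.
x ≡ 50 (mod 116)

gcd(73, 116) = 1, which divides 54, so solutions exist.
Find 73^(-1) mod 116 by the extended Euclidean algorithm:
116 = 1 × 73 + 43  ⟹  43 = (1)·116 + (-1)·73
73 = 1 × 43 + 30  ⟹  30 = (-1)·116 + (2)·73
43 = 1 × 30 + 13  ⟹  13 = (2)·116 + (-3)·73
30 = 2 × 13 + 4  ⟹  4 = (-5)·116 + (8)·73
13 = 3 × 4 + 1  ⟹  1 = (17)·116 + (-27)·73
So (-27)·73 ≡ 1 (mod 116), i.e. 73^(-1) ≡ -27 ≡ 89 (mod 116).
x ≡ 89 × 54 = 4806 ≡ 50 (mod 116).
Check: 73 × 50 = 3650 ≡ 54 (mod 116).
Unique solution: x ≡ 50 (mod 116)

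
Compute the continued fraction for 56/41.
[1; 2, 1, 2, 1, 3]

Euclidean algorithm steps:
56 = 1 × 41 + 15
41 = 2 × 15 + 11
15 = 1 × 11 + 4
11 = 2 × 4 + 3
4 = 1 × 3 + 1
3 = 3 × 1 + 0
Continued fraction: [1; 2, 1, 2, 1, 3]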